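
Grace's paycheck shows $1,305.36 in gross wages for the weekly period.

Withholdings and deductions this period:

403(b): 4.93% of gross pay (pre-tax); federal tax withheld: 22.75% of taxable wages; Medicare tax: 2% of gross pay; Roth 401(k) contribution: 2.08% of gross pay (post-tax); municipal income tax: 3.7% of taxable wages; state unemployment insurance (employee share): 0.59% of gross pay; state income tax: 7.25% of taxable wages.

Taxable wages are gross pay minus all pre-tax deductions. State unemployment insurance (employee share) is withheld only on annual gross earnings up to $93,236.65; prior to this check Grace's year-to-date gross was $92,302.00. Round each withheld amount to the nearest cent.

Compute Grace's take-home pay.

403(b): $1,305.36 × 0.0493 = $64.35
Taxable wages = $1,305.36 − $64.35 = $1,241.01
Municipal income tax: $1,241.01 × 0.037 = $45.92
State income tax: $1,241.01 × 0.0725 = $89.97
Federal tax withheld: $1,241.01 × 0.2275 = $282.33
State unemployment insurance (employee share): only $93,236.65 − $92,302.00 = $934.65 of this check is subject → $934.65 × 0.0059 = $5.51
Medicare tax: $1,305.36 × 0.02 = $26.11
Roth 401(k) contribution: $1,305.36 × 0.0208 = $27.15
Total deductions = $64.35 + $45.92 + $89.97 + $282.33 + $5.51 + $26.11 + $27.15 = $541.34
Net pay = $1,305.36 − $541.34 = $764.02

$764.02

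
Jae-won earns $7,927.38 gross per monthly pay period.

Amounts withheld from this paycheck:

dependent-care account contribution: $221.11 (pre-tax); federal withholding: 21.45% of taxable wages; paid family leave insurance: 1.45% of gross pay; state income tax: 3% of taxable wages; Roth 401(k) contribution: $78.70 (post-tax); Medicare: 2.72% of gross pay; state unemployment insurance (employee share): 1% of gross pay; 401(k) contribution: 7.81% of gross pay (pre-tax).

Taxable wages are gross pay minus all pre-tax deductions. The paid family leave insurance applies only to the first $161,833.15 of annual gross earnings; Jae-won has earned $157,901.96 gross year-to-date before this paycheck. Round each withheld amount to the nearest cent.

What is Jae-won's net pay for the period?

Dependent-care account contribution: $221.11
401(k) contribution: $7,927.38 × 0.0781 = $619.13
Pre-tax total = $221.11 + $619.13 = $840.24
Taxable wages = $7,927.38 − $840.24 = $7,087.14
Federal withholding: $7,087.14 × 0.2145 = $1,520.19
State income tax: $7,087.14 × 0.03 = $212.61
State unemployment insurance (employee share): $7,927.38 × 0.01 = $79.27
Medicare: $7,927.38 × 0.0272 = $215.62
Paid family leave insurance: only $161,833.15 − $157,901.96 = $3,931.19 of this check is subject → $3,931.19 × 0.0145 = $57.00
Roth 401(k) contribution: $78.70
Total deductions = $221.11 + $619.13 + $1,520.19 + $212.61 + $79.27 + $215.62 + $57.00 + $78.70 = $3,003.63
Net pay = $7,927.38 − $3,003.63 = $4,923.75

$4,923.75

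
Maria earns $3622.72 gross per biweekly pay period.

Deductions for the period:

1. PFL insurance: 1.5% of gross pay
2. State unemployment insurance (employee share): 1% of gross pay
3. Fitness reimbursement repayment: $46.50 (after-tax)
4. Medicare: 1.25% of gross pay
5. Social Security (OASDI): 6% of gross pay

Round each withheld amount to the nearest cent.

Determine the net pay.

$3223.01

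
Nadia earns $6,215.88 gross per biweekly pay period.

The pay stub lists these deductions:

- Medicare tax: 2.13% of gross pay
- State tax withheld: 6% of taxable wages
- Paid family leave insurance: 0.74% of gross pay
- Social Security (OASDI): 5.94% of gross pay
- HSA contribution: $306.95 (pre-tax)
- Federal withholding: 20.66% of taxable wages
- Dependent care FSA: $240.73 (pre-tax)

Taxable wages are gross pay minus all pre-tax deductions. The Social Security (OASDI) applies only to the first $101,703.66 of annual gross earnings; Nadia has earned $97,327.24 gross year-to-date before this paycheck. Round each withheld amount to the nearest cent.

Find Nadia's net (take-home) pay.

$3,718.70

HSA contribution: $306.95
Dependent care FSA: $240.73
Pre-tax total = $306.95 + $240.73 = $547.68
Taxable wages = $6,215.88 − $547.68 = $5,668.20
Federal withholding: $5,668.20 × 0.2066 = $1,171.05
State tax withheld: $5,668.20 × 0.06 = $340.09
Paid family leave insurance: $6,215.88 × 0.0074 = $46.00
Medicare tax: $6,215.88 × 0.0213 = $132.40
Social Security (OASDI): only $101,703.66 − $97,327.24 = $4,376.42 of this check is subject → $4,376.42 × 0.0594 = $259.96
Total deductions = $306.95 + $240.73 + $1,171.05 + $340.09 + $46.00 + $132.40 + $259.96 = $2,497.18
Net pay = $6,215.88 − $2,497.18 = $3,718.70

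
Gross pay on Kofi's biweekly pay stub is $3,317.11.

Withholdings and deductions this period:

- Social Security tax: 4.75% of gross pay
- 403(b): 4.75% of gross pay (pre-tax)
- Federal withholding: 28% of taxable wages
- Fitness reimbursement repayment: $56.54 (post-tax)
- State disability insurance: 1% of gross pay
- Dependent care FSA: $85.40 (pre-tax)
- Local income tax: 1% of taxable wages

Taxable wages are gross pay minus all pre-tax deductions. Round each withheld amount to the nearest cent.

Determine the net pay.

403(b): $3,317.11 × 0.0475 = $157.56
Dependent care FSA: $85.40
Pre-tax total = $157.56 + $85.40 = $242.96
Taxable wages = $3,317.11 − $242.96 = $3,074.15
Local income tax: $3,074.15 × 0.01 = $30.74
Federal withholding: $3,074.15 × 0.28 = $860.76
State disability insurance: $3,317.11 × 0.01 = $33.17
Social Security tax: $3,317.11 × 0.0475 = $157.56
Fitness reimbursement repayment: $56.54
Total deductions = $157.56 + $85.40 + $30.74 + $860.76 + $33.17 + $157.56 + $56.54 = $1,381.73
Net pay = $3,317.11 − $1,381.73 = $1,935.38

$1,935.38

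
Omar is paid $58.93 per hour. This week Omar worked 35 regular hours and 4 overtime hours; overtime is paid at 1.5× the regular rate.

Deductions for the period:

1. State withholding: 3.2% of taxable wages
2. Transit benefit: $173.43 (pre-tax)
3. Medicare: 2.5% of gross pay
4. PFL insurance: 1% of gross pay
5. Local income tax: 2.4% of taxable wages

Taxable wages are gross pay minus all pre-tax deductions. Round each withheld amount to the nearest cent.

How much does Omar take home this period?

Regular pay: 35 × $58.93 = $2062.55
Overtime pay: 4 × $58.93 × 1.5 = $353.58
Gross pay = $2062.55 + $353.58 = $2416.13
Transit benefit: $173.43
Taxable wages = $2416.13 − $173.43 = $2242.70
State withholding: $2242.70 × 0.032 = $71.77
Local income tax: $2242.70 × 0.024 = $53.82
Medicare: $2416.13 × 0.025 = $60.40
PFL insurance: $2416.13 × 0.01 = $24.16
Total deductions = $173.43 + $71.77 + $53.82 + $60.40 + $24.16 = $383.58
Net pay = $2416.13 − $383.58 = $2032.55

$2032.55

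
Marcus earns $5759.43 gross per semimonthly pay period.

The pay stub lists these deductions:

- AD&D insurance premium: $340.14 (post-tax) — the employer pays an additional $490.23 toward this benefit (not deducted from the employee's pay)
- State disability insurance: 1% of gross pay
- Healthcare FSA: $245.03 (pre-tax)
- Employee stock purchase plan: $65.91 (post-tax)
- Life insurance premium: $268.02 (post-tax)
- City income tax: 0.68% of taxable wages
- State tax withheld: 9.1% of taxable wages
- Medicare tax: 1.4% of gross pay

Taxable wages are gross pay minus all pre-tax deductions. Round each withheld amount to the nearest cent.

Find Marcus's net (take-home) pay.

$4162.80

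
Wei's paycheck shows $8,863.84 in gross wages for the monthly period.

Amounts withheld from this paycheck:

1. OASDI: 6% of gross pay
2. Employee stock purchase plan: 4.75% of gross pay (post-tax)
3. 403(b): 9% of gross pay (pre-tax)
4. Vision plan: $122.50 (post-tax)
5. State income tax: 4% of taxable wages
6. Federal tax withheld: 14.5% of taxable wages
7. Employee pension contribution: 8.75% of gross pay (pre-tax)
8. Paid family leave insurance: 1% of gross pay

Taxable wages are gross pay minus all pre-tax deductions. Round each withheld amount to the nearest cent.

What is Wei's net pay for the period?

Employee pension contribution: $8,863.84 × 0.0875 = $775.59
403(b): $8,863.84 × 0.09 = $797.75
Pre-tax total = $775.59 + $797.75 = $1,573.34
Taxable wages = $8,863.84 − $1,573.34 = $7,290.50
Federal tax withheld: $7,290.50 × 0.145 = $1,057.12
State income tax: $7,290.50 × 0.04 = $291.62
OASDI: $8,863.84 × 0.06 = $531.83
Paid family leave insurance: $8,863.84 × 0.01 = $88.64
Employee stock purchase plan: $8,863.84 × 0.0475 = $421.03
Vision plan: $122.50
Total deductions = $775.59 + $797.75 + $1,057.12 + $291.62 + $531.83 + $88.64 + $421.03 + $122.50 = $4,086.08
Net pay = $8,863.84 − $4,086.08 = $4,777.76

$4,777.76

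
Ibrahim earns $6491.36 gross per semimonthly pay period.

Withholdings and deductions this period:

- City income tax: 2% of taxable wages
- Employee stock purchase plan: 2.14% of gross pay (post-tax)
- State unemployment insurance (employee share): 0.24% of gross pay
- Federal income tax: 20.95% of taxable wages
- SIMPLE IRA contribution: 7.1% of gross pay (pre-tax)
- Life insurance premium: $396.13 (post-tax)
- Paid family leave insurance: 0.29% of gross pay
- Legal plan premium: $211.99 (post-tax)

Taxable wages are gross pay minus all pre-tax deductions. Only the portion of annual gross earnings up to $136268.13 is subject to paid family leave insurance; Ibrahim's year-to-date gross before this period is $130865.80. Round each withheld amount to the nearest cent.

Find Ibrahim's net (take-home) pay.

$3868.19

SIMPLE IRA contribution: $6491.36 × 0.071 = $460.89
Taxable wages = $6491.36 − $460.89 = $6030.47
City income tax: $6030.47 × 0.02 = $120.61
Federal income tax: $6030.47 × 0.2095 = $1263.38
State unemployment insurance (employee share): $6491.36 × 0.0024 = $15.58
Paid family leave insurance: only $136268.13 − $130865.80 = $5402.33 of this check is subject → $5402.33 × 0.0029 = $15.67
Life insurance premium: $396.13
Employee stock purchase plan: $6491.36 × 0.0214 = $138.92
Legal plan premium: $211.99
Total deductions = $460.89 + $120.61 + $1263.38 + $15.58 + $15.67 + $396.13 + $138.92 + $211.99 = $2623.17
Net pay = $6491.36 − $2623.17 = $3868.19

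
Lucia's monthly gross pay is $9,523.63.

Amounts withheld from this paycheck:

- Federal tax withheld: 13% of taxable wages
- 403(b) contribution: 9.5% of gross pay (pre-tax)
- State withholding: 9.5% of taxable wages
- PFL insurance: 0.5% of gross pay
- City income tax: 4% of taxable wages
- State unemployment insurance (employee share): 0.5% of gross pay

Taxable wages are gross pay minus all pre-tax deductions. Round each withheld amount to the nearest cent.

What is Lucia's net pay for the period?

$6,239.64

403(b) contribution: $9,523.63 × 0.095 = $904.74
Taxable wages = $9,523.63 − $904.74 = $8,618.89
City income tax: $8,618.89 × 0.04 = $344.76
State withholding: $8,618.89 × 0.095 = $818.79
Federal tax withheld: $8,618.89 × 0.13 = $1,120.46
PFL insurance: $9,523.63 × 0.005 = $47.62
State unemployment insurance (employee share): $9,523.63 × 0.005 = $47.62
Total deductions = $904.74 + $344.76 + $818.79 + $1,120.46 + $47.62 + $47.62 = $3,283.99
Net pay = $9,523.63 − $3,283.99 = $6,239.64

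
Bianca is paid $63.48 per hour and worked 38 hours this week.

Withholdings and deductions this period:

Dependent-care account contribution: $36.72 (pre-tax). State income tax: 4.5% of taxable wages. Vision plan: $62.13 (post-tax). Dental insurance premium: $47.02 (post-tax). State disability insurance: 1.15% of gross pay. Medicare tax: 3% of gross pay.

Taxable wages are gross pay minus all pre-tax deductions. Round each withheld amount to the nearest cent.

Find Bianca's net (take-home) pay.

$2,059.36

Gross pay: 38 × $63.48 = $2,412.24
Dependent-care account contribution: $36.72
Taxable wages = $2,412.24 − $36.72 = $2,375.52
State income tax: $2,375.52 × 0.045 = $106.90
State disability insurance: $2,412.24 × 0.0115 = $27.74
Medicare tax: $2,412.24 × 0.03 = $72.37
Dental insurance premium: $47.02
Vision plan: $62.13
Total deductions = $36.72 + $106.90 + $27.74 + $72.37 + $47.02 + $62.13 = $352.88
Net pay = $2,412.24 − $352.88 = $2,059.36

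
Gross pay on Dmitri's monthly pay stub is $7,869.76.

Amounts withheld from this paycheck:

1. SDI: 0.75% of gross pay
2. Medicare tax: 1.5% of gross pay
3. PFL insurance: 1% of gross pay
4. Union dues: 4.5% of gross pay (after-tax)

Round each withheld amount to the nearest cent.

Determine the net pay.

Medicare tax: $7,869.76 × 0.015 = $118.05
SDI: $7,869.76 × 0.0075 = $59.02
PFL insurance: $7,869.76 × 0.01 = $78.70
Union dues: $7,869.76 × 0.045 = $354.14
Total deductions = $118.05 + $59.02 + $78.70 + $354.14 = $609.91
Net pay = $7,869.76 − $609.91 = $7,259.85

$7,259.85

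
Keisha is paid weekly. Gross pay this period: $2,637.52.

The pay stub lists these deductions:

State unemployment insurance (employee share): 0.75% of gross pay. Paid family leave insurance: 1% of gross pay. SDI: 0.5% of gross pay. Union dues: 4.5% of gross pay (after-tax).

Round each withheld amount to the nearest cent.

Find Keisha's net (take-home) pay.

SDI: $2,637.52 × 0.005 = $13.19
Paid family leave insurance: $2,637.52 × 0.01 = $26.38
State unemployment insurance (employee share): $2,637.52 × 0.0075 = $19.78
Union dues: $2,637.52 × 0.045 = $118.69
Total deductions = $13.19 + $26.38 + $19.78 + $118.69 = $178.04
Net pay = $2,637.52 − $178.04 = $2,459.48

$2,459.48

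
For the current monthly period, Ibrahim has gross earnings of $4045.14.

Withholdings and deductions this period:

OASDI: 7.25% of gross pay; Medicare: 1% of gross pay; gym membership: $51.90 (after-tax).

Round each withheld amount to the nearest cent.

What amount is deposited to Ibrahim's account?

OASDI: $4045.14 × 0.0725 = $293.27
Medicare: $4045.14 × 0.01 = $40.45
Gym membership: $51.90
Total deductions = $293.27 + $40.45 + $51.90 = $385.62
Net pay = $4045.14 − $385.62 = $3659.52

$3659.52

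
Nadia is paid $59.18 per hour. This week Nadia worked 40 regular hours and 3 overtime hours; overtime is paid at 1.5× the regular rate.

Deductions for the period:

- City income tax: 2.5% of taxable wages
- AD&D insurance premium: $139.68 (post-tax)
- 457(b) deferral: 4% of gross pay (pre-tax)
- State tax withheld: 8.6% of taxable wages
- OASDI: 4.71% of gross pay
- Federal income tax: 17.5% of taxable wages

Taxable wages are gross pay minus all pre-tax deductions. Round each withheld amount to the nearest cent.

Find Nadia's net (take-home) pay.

$1,541.40

Regular pay: 40 × $59.18 = $2,367.20
Overtime pay: 3 × $59.18 × 1.5 = $266.31
Gross pay = $2,367.20 + $266.31 = $2,633.51
457(b) deferral: $2,633.51 × 0.04 = $105.34
Taxable wages = $2,633.51 − $105.34 = $2,528.17
State tax withheld: $2,528.17 × 0.086 = $217.42
City income tax: $2,528.17 × 0.025 = $63.20
Federal income tax: $2,528.17 × 0.175 = $442.43
OASDI: $2,633.51 × 0.0471 = $124.04
AD&D insurance premium: $139.68
Total deductions = $105.34 + $217.42 + $63.20 + $442.43 + $124.04 + $139.68 = $1,092.11
Net pay = $2,633.51 − $1,092.11 = $1,541.40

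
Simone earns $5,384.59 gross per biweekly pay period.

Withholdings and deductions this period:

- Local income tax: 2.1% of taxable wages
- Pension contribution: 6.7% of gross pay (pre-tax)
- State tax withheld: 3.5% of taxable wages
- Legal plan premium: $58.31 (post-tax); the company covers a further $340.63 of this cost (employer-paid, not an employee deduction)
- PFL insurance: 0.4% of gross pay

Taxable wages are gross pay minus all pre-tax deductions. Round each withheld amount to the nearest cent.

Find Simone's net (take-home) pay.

Pension contribution: $5,384.59 × 0.067 = $360.77
Taxable wages = $5,384.59 − $360.77 = $5,023.82
Local income tax: $5,023.82 × 0.021 = $105.50
State tax withheld: $5,023.82 × 0.035 = $175.83
PFL insurance: $5,384.59 × 0.004 = $21.54
Legal plan premium: $58.31
(Employer's $340.63 toward legal plan premium is not withheld from the employee.)
Total deductions = $360.77 + $105.50 + $175.83 + $21.54 + $58.31 = $721.95
Net pay = $5,384.59 − $721.95 = $4,662.64

$4,662.64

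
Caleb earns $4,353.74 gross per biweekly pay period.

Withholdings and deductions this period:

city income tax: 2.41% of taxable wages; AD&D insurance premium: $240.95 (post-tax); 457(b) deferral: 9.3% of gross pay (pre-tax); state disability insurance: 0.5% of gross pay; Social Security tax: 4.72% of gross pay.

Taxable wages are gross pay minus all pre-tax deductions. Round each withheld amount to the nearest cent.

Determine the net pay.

457(b) deferral: $4,353.74 × 0.093 = $404.90
Taxable wages = $4,353.74 − $404.90 = $3,948.84
City income tax: $3,948.84 × 0.0241 = $95.17
State disability insurance: $4,353.74 × 0.005 = $21.77
Social Security tax: $4,353.74 × 0.0472 = $205.50
AD&D insurance premium: $240.95
Total deductions = $404.90 + $95.17 + $21.77 + $205.50 + $240.95 = $968.29
Net pay = $4,353.74 − $968.29 = $3,385.45

$3,385.45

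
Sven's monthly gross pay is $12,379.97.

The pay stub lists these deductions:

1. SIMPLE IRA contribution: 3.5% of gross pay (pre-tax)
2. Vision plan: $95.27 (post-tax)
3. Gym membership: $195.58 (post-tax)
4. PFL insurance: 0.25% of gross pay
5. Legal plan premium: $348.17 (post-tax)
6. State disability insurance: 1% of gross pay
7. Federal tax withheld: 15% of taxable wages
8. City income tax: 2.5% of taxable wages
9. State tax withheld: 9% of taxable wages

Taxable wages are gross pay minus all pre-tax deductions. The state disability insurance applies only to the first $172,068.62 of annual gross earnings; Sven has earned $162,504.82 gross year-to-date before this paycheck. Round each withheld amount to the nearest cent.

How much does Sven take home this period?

$8,015.19

SIMPLE IRA contribution: $12,379.97 × 0.035 = $433.30
Taxable wages = $12,379.97 − $433.30 = $11,946.67
State tax withheld: $11,946.67 × 0.09 = $1,075.20
Federal tax withheld: $11,946.67 × 0.15 = $1,792.00
City income tax: $11,946.67 × 0.025 = $298.67
PFL insurance: $12,379.97 × 0.0025 = $30.95
State disability insurance: only $172,068.62 − $162,504.82 = $9,563.80 of this check is subject → $9,563.80 × 0.01 = $95.64
Gym membership: $195.58
Legal plan premium: $348.17
Vision plan: $95.27
Total deductions = $433.30 + $1,075.20 + $1,792.00 + $298.67 + $30.95 + $95.64 + $195.58 + $348.17 + $95.27 = $4,364.78
Net pay = $12,379.97 − $4,364.78 = $8,015.19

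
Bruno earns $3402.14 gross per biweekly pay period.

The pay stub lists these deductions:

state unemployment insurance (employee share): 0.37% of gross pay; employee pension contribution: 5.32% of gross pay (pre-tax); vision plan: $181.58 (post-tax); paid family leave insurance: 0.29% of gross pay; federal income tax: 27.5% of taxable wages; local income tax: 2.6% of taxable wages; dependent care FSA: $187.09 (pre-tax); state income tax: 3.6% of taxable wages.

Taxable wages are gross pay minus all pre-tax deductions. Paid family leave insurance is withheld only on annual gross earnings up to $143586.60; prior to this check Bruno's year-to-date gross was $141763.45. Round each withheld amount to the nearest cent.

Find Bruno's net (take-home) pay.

Dependent care FSA: $187.09
Employee pension contribution: $3402.14 × 0.0532 = $180.99
Pre-tax total = $187.09 + $180.99 = $368.08
Taxable wages = $3402.14 − $368.08 = $3034.06
State income tax: $3034.06 × 0.036 = $109.23
Federal income tax: $3034.06 × 0.275 = $834.37
Local income tax: $3034.06 × 0.026 = $78.89
Paid family leave insurance: only $143586.60 − $141763.45 = $1823.15 of this check is subject → $1823.15 × 0.0029 = $5.29
State unemployment insurance (employee share): $3402.14 × 0.0037 = $12.59
Vision plan: $181.58
Total deductions = $187.09 + $180.99 + $109.23 + $834.37 + $78.89 + $5.29 + $12.59 + $181.58 = $1590.03
Net pay = $3402.14 − $1590.03 = $1812.11

$1812.11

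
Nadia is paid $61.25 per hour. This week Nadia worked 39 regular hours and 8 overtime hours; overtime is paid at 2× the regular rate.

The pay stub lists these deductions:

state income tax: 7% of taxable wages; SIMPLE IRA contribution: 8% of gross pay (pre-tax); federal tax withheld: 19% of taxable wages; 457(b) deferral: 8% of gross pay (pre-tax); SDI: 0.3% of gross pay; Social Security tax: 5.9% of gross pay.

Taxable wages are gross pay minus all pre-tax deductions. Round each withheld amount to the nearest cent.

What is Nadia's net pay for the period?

Regular pay: 39 × $61.25 = $2388.75
Overtime pay: 8 × $61.25 × 2 = $980.00
Gross pay = $2388.75 + $980.00 = $3368.75
457(b) deferral: $3368.75 × 0.08 = $269.50
SIMPLE IRA contribution: $3368.75 × 0.08 = $269.50
Pre-tax total = $269.50 + $269.50 = $539.00
Taxable wages = $3368.75 − $539.00 = $2829.75
State income tax: $2829.75 × 0.07 = $198.08
Federal tax withheld: $2829.75 × 0.19 = $537.65
SDI: $3368.75 × 0.003 = $10.11
Social Security tax: $3368.75 × 0.059 = $198.76
Total deductions = $269.50 + $269.50 + $198.08 + $537.65 + $10.11 + $198.76 = $1483.60
Net pay = $3368.75 − $1483.60 = $1885.15

$1885.15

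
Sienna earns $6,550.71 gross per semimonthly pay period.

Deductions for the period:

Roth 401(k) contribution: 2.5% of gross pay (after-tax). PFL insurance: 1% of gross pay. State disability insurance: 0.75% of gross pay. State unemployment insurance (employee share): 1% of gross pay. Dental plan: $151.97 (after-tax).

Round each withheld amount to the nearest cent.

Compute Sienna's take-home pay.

$6,054.82

State unemployment insurance (employee share): $6,550.71 × 0.01 = $65.51
PFL insurance: $6,550.71 × 0.01 = $65.51
State disability insurance: $6,550.71 × 0.0075 = $49.13
Roth 401(k) contribution: $6,550.71 × 0.025 = $163.77
Dental plan: $151.97
Total deductions = $65.51 + $65.51 + $49.13 + $163.77 + $151.97 = $495.89
Net pay = $6,550.71 − $495.89 = $6,054.82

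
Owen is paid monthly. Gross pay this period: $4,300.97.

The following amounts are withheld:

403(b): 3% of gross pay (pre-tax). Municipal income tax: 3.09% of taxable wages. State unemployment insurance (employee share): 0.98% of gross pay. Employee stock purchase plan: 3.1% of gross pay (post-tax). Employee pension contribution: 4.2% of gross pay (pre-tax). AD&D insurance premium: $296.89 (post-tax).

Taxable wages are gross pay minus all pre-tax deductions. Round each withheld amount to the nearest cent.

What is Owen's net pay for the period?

$3,395.60

403(b): $4,300.97 × 0.03 = $129.03
Employee pension contribution: $4,300.97 × 0.042 = $180.64
Pre-tax total = $129.03 + $180.64 = $309.67
Taxable wages = $4,300.97 − $309.67 = $3,991.30
Municipal income tax: $3,991.30 × 0.0309 = $123.33
State unemployment insurance (employee share): $4,300.97 × 0.0098 = $42.15
Employee stock purchase plan: $4,300.97 × 0.031 = $133.33
AD&D insurance premium: $296.89
Total deductions = $129.03 + $180.64 + $123.33 + $42.15 + $133.33 + $296.89 = $905.37
Net pay = $4,300.97 − $905.37 = $3,395.60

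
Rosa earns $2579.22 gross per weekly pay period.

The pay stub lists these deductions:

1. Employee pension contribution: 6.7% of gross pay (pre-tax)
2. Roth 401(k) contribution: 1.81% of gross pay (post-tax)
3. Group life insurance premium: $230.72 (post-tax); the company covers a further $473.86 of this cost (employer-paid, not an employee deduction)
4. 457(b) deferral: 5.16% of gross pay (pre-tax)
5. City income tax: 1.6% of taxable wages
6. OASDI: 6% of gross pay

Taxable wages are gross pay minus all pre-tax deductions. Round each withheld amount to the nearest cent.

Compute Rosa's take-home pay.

$1804.80

457(b) deferral: $2579.22 × 0.0516 = $133.09
Employee pension contribution: $2579.22 × 0.067 = $172.81
Pre-tax total = $133.09 + $172.81 = $305.90
Taxable wages = $2579.22 − $305.90 = $2273.32
City income tax: $2273.32 × 0.016 = $36.37
OASDI: $2579.22 × 0.06 = $154.75
Roth 401(k) contribution: $2579.22 × 0.0181 = $46.68
Group life insurance premium: $230.72
(Employer's $473.86 toward group life insurance premium is not withheld from the employee.)
Total deductions = $133.09 + $172.81 + $36.37 + $154.75 + $46.68 + $230.72 = $774.42
Net pay = $2579.22 − $774.42 = $1804.80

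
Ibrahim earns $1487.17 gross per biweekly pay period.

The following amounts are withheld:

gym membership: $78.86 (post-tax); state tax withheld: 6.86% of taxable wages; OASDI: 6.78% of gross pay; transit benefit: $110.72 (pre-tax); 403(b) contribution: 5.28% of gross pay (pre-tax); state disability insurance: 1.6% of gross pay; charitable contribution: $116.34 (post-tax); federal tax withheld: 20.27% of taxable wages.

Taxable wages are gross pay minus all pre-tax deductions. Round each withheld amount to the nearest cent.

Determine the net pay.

$625.98

Transit benefit: $110.72
403(b) contribution: $1487.17 × 0.0528 = $78.52
Pre-tax total = $110.72 + $78.52 = $189.24
Taxable wages = $1487.17 − $189.24 = $1297.93
Federal tax withheld: $1297.93 × 0.2027 = $263.09
State tax withheld: $1297.93 × 0.0686 = $89.04
OASDI: $1487.17 × 0.0678 = $100.83
State disability insurance: $1487.17 × 0.016 = $23.79
Charitable contribution: $116.34
Gym membership: $78.86
Total deductions = $110.72 + $78.52 + $263.09 + $89.04 + $100.83 + $23.79 + $116.34 + $78.86 = $861.19
Net pay = $1487.17 − $861.19 = $625.98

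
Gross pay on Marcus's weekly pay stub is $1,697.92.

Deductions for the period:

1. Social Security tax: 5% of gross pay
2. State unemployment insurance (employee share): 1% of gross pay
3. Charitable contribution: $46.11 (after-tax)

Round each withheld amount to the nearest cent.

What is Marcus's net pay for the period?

$1,549.93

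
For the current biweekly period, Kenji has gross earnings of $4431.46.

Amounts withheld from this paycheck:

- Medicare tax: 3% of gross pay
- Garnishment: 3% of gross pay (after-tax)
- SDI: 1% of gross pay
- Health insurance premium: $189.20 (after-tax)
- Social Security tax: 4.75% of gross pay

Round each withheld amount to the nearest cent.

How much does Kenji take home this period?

Medicare tax: $4431.46 × 0.03 = $132.94
Social Security tax: $4431.46 × 0.0475 = $210.49
SDI: $4431.46 × 0.01 = $44.31
Health insurance premium: $189.20
Garnishment: $4431.46 × 0.03 = $132.94
Total deductions = $132.94 + $210.49 + $44.31 + $189.20 + $132.94 = $709.88
Net pay = $4431.46 − $709.88 = $3721.58

$3721.58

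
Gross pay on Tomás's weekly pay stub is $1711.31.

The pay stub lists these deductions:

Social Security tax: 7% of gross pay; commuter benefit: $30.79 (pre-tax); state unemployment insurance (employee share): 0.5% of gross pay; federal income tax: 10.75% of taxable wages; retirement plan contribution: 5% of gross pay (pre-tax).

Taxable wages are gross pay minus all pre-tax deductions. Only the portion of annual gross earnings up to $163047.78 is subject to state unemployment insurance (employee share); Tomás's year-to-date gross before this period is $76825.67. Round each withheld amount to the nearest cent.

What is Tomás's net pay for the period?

$1295.14

Commuter benefit: $30.79
Retirement plan contribution: $1711.31 × 0.05 = $85.57
Pre-tax total = $30.79 + $85.57 = $116.36
Taxable wages = $1711.31 − $116.36 = $1594.95
Federal income tax: $1594.95 × 0.1075 = $171.46
State unemployment insurance (employee share): cap not yet reached, full $1711.31 is subject → $1711.31 × 0.005 = $8.56
Social Security tax: $1711.31 × 0.07 = $119.79
Total deductions = $30.79 + $85.57 + $171.46 + $8.56 + $119.79 = $416.17
Net pay = $1711.31 − $416.17 = $1295.14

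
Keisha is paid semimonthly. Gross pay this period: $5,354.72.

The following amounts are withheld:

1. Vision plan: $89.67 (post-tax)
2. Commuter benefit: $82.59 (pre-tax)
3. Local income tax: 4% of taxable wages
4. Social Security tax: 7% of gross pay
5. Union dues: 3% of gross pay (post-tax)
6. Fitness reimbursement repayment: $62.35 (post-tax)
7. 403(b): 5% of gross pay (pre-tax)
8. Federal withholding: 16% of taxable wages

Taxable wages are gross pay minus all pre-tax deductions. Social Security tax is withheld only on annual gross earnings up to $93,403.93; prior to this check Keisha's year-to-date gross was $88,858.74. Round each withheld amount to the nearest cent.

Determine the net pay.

403(b): $5,354.72 × 0.05 = $267.74
Commuter benefit: $82.59
Pre-tax total = $267.74 + $82.59 = $350.33
Taxable wages = $5,354.72 − $350.33 = $5,004.39
Federal withholding: $5,004.39 × 0.16 = $800.70
Local income tax: $5,004.39 × 0.04 = $200.18
Social Security tax: only $93,403.93 − $88,858.74 = $4,545.19 of this check is subject → $4,545.19 × 0.07 = $318.16
Union dues: $5,354.72 × 0.03 = $160.64
Fitness reimbursement repayment: $62.35
Vision plan: $89.67
Total deductions = $267.74 + $82.59 + $800.70 + $200.18 + $318.16 + $160.64 + $62.35 + $89.67 = $1,982.03
Net pay = $5,354.72 − $1,982.03 = $3,372.69

$3,372.69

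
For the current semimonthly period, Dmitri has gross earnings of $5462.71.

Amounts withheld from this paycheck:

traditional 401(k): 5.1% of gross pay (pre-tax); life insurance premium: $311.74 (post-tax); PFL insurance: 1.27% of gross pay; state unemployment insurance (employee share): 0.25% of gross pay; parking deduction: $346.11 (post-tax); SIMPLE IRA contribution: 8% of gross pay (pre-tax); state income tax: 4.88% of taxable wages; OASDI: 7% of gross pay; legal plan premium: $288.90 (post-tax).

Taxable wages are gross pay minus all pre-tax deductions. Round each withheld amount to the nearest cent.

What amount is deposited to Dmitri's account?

SIMPLE IRA contribution: $5462.71 × 0.08 = $437.02
Traditional 401(k): $5462.71 × 0.051 = $278.60
Pre-tax total = $437.02 + $278.60 = $715.62
Taxable wages = $5462.71 − $715.62 = $4747.09
State income tax: $4747.09 × 0.0488 = $231.66
OASDI: $5462.71 × 0.07 = $382.39
PFL insurance: $5462.71 × 0.0127 = $69.38
State unemployment insurance (employee share): $5462.71 × 0.0025 = $13.66
Legal plan premium: $288.90
Life insurance premium: $311.74
Parking deduction: $346.11
Total deductions = $437.02 + $278.60 + $231.66 + $382.39 + $69.38 + $13.66 + $288.90 + $311.74 + $346.11 = $2359.46
Net pay = $5462.71 − $2359.46 = $3103.25

$3103.25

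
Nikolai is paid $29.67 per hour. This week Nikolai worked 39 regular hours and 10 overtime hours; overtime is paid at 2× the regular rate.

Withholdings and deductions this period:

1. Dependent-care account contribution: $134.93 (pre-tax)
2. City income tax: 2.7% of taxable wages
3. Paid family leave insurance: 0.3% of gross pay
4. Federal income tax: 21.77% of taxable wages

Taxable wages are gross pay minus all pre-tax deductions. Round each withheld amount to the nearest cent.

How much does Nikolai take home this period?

Regular pay: 39 × $29.67 = $1157.13
Overtime pay: 10 × $29.67 × 2 = $593.40
Gross pay = $1157.13 + $593.40 = $1750.53
Dependent-care account contribution: $134.93
Taxable wages = $1750.53 − $134.93 = $1615.60
Federal income tax: $1615.60 × 0.2177 = $351.72
City income tax: $1615.60 × 0.027 = $43.62
Paid family leave insurance: $1750.53 × 0.003 = $5.25
Total deductions = $134.93 + $351.72 + $43.62 + $5.25 = $535.52
Net pay = $1750.53 − $535.52 = $1215.01

$1215.01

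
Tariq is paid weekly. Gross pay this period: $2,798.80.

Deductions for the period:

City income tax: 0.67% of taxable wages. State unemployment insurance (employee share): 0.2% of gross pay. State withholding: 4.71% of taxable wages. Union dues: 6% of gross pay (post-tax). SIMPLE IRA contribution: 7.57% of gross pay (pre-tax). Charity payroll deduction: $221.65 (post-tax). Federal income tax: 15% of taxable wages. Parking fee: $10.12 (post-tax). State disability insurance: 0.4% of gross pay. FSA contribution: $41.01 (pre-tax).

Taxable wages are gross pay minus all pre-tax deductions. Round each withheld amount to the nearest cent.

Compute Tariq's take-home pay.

FSA contribution: $41.01
SIMPLE IRA contribution: $2,798.80 × 0.0757 = $211.87
Pre-tax total = $41.01 + $211.87 = $252.88
Taxable wages = $2,798.80 − $252.88 = $2,545.92
City income tax: $2,545.92 × 0.0067 = $17.06
Federal income tax: $2,545.92 × 0.15 = $381.89
State withholding: $2,545.92 × 0.0471 = $119.91
State unemployment insurance (employee share): $2,798.80 × 0.002 = $5.60
State disability insurance: $2,798.80 × 0.004 = $11.20
Parking fee: $10.12
Union dues: $2,798.80 × 0.06 = $167.93
Charity payroll deduction: $221.65
Total deductions = $41.01 + $211.87 + $17.06 + $381.89 + $119.91 + $5.60 + $11.20 + $10.12 + $167.93 + $221.65 = $1,188.24
Net pay = $2,798.80 − $1,188.24 = $1,610.56

$1,610.56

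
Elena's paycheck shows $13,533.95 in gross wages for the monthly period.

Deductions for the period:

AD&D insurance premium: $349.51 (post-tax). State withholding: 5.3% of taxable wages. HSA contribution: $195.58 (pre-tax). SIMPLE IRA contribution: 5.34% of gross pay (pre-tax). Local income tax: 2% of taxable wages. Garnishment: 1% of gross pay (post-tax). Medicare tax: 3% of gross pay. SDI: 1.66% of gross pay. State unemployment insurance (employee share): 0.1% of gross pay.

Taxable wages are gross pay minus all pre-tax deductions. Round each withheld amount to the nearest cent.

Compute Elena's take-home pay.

HSA contribution: $195.58
SIMPLE IRA contribution: $13,533.95 × 0.0534 = $722.71
Pre-tax total = $195.58 + $722.71 = $918.29
Taxable wages = $13,533.95 − $918.29 = $12,615.66
State withholding: $12,615.66 × 0.053 = $668.63
Local income tax: $12,615.66 × 0.02 = $252.31
SDI: $13,533.95 × 0.0166 = $224.66
Medicare tax: $13,533.95 × 0.03 = $406.02
State unemployment insurance (employee share): $13,533.95 × 0.001 = $13.53
AD&D insurance premium: $349.51
Garnishment: $13,533.95 × 0.01 = $135.34
Total deductions = $195.58 + $722.71 + $668.63 + $252.31 + $224.66 + $406.02 + $13.53 + $349.51 + $135.34 = $2,968.29
Net pay = $13,533.95 − $2,968.29 = $10,565.66

$10,565.66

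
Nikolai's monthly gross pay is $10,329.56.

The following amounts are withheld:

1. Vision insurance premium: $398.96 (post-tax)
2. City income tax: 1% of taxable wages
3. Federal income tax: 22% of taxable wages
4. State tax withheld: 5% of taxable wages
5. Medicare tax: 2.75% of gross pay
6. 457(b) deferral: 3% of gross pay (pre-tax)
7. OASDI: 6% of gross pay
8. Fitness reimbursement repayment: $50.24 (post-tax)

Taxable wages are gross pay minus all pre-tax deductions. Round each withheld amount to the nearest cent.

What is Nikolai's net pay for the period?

$5,861.13

457(b) deferral: $10,329.56 × 0.03 = $309.89
Taxable wages = $10,329.56 − $309.89 = $10,019.67
City income tax: $10,019.67 × 0.01 = $100.20
Federal income tax: $10,019.67 × 0.22 = $2,204.33
State tax withheld: $10,019.67 × 0.05 = $500.98
Medicare tax: $10,329.56 × 0.0275 = $284.06
OASDI: $10,329.56 × 0.06 = $619.77
Fitness reimbursement repayment: $50.24
Vision insurance premium: $398.96
Total deductions = $309.89 + $100.20 + $2,204.33 + $500.98 + $284.06 + $619.77 + $50.24 + $398.96 = $4,468.43
Net pay = $10,329.56 − $4,468.43 = $5,861.13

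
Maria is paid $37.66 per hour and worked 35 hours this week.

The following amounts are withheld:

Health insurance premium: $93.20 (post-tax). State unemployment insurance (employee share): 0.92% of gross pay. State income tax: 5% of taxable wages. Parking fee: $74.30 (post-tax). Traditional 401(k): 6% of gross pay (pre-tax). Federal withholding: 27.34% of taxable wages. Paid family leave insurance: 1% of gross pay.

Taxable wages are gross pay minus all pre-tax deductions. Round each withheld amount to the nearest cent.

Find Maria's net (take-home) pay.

$645.50

Gross pay: 35 × $37.66 = $1318.10
Traditional 401(k): $1318.10 × 0.06 = $79.09
Taxable wages = $1318.10 − $79.09 = $1239.01
State income tax: $1239.01 × 0.05 = $61.95
Federal withholding: $1239.01 × 0.2734 = $338.75
Paid family leave insurance: $1318.10 × 0.01 = $13.18
State unemployment insurance (employee share): $1318.10 × 0.0092 = $12.13
Parking fee: $74.30
Health insurance premium: $93.20
Total deductions = $79.09 + $61.95 + $338.75 + $13.18 + $12.13 + $74.30 + $93.20 = $672.60
Net pay = $1318.10 − $672.60 = $645.50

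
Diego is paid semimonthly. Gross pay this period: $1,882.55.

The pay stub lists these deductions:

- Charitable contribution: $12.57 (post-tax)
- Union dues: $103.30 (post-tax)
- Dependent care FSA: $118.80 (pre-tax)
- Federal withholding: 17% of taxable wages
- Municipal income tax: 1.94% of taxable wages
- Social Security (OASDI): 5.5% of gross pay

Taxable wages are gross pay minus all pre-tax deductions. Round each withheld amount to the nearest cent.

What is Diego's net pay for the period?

Dependent care FSA: $118.80
Taxable wages = $1,882.55 − $118.80 = $1,763.75
Municipal income tax: $1,763.75 × 0.0194 = $34.22
Federal withholding: $1,763.75 × 0.17 = $299.84
Social Security (OASDI): $1,882.55 × 0.055 = $103.54
Union dues: $103.30
Charitable contribution: $12.57
Total deductions = $118.80 + $34.22 + $299.84 + $103.54 + $103.30 + $12.57 = $672.27
Net pay = $1,882.55 − $672.27 = $1,210.28

$1,210.28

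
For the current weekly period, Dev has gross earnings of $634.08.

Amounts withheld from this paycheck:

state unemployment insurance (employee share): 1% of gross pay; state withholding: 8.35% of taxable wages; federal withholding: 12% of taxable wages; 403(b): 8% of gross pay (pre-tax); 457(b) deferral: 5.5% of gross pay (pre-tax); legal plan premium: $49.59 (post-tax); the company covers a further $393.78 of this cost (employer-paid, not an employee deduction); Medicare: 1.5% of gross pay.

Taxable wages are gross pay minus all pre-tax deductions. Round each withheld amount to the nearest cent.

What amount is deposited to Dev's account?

457(b) deferral: $634.08 × 0.055 = $34.87
403(b): $634.08 × 0.08 = $50.73
Pre-tax total = $34.87 + $50.73 = $85.60
Taxable wages = $634.08 − $85.60 = $548.48
Federal withholding: $548.48 × 0.12 = $65.82
State withholding: $548.48 × 0.0835 = $45.80
Medicare: $634.08 × 0.015 = $9.51
State unemployment insurance (employee share): $634.08 × 0.01 = $6.34
Legal plan premium: $49.59
(Employer's $393.78 toward legal plan premium is not withheld from the employee.)
Total deductions = $34.87 + $50.73 + $65.82 + $45.80 + $9.51 + $6.34 + $49.59 = $262.66
Net pay = $634.08 − $262.66 = $371.42

$371.42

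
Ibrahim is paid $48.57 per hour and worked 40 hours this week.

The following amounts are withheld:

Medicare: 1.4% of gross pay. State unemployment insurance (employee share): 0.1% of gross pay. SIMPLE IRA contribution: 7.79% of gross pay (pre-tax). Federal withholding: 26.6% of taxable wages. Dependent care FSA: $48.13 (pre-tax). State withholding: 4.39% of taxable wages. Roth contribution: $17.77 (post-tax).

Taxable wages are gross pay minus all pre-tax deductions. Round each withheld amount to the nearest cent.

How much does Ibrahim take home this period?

Gross pay: 40 × $48.57 = $1,942.80
SIMPLE IRA contribution: $1,942.80 × 0.0779 = $151.34
Dependent care FSA: $48.13
Pre-tax total = $151.34 + $48.13 = $199.47
Taxable wages = $1,942.80 − $199.47 = $1,743.33
State withholding: $1,743.33 × 0.0439 = $76.53
Federal withholding: $1,743.33 × 0.266 = $463.73
State unemployment insurance (employee share): $1,942.80 × 0.001 = $1.94
Medicare: $1,942.80 × 0.014 = $27.20
Roth contribution: $17.77
Total deductions = $151.34 + $48.13 + $76.53 + $463.73 + $1.94 + $27.20 + $17.77 = $786.64
Net pay = $1,942.80 − $786.64 = $1,156.16

$1,156.16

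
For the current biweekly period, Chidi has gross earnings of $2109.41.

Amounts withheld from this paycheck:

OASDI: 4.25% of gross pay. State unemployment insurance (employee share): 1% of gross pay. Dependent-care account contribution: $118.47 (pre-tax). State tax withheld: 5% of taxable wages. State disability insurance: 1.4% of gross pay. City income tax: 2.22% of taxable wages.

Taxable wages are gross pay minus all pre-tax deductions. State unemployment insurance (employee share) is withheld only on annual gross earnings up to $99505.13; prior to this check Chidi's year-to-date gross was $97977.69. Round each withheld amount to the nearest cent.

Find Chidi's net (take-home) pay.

$1712.74

Dependent-care account contribution: $118.47
Taxable wages = $2109.41 − $118.47 = $1990.94
City income tax: $1990.94 × 0.0222 = $44.20
State tax withheld: $1990.94 × 0.05 = $99.55
State unemployment insurance (employee share): only $99505.13 − $97977.69 = $1527.44 of this check is subject → $1527.44 × 0.01 = $15.27
State disability insurance: $2109.41 × 0.014 = $29.53
OASDI: $2109.41 × 0.0425 = $89.65
Total deductions = $118.47 + $44.20 + $99.55 + $15.27 + $29.53 + $89.65 = $396.67
Net pay = $2109.41 − $396.67 = $1712.74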